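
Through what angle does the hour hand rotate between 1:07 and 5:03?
The hour hand moves 0.5 degrees per minute.
Time elapsed: 5:03 - 1:07 = 236 minutes
Angular displacement: 236 x 0.5 = 118 degrees

Final answer: 118 degrees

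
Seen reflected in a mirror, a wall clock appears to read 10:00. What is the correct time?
Reflection across the vertical (12-6) axis maps a hand at angle A degrees to (360 - A) degrees, which sends a reading of T minutes past 12:00 to (720 - T) minutes past 12:00.
Mirror reads 10:00 = 600 minutes past 12:00.
Actual time: (720 - 600) mod 720 = 120 minutes = 2:00.

Final answer: 2:00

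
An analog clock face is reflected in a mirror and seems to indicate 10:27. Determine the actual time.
Reflection across the vertical (12-6) axis maps a hand at angle A degrees to (360 - A) degrees, which sends a reading of T minutes past 12:00 to (720 - T) minutes past 12:00.
Mirror reads 10:27 = 627 minutes past 12:00.
Actual time: (720 - 627) mod 720 = 93 minutes = 1:33.

Final answer: 1:33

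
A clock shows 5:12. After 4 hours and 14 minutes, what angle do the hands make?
First find the time 4 hours and 14 minutes after 5:12.
Total minutes: 5 x 60 + 12 + 4 x 60 + 14 = 566.
566 mod 720 = 566 minutes = 9:26.
Now compute the angle at 9:26:
Hour hand: 9 x 30 + 26 x 0.5 = 283 degrees
Minute hand: 26 x 6 = 156 degrees
Difference: |283 - 156| = 127 degrees
The angle is 127 degrees

Final answer: 127 degrees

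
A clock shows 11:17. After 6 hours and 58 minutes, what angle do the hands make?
First find the time 6 hours and 58 minutes after 11:17.
Total minutes: 11 x 60 + 17 + 6 x 60 + 58 = 1095.
1095 mod 720 = 375 minutes = 6:15.
Now compute the angle at 6:15:
Hour hand: 6 x 30 + 15 x 0.5 = 187.5 degrees
Minute hand: 15 x 6 = 90 degrees
Difference: |187.5 - 90| = 97.5 degrees
The angle is 97.5 degrees

Final answer: 97.5 degrees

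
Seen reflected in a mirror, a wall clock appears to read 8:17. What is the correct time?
Reflection across the vertical (12-6) axis maps a hand at angle A degrees to (360 - A) degrees, which sends a reading of T minutes past 12:00 to (720 - T) minutes past 12:00.
Mirror reads 8:17 = 497 minutes past 12:00.
Actual time: (720 - 497) mod 720 = 223 minutes = 3:43.

Final answer: 3:43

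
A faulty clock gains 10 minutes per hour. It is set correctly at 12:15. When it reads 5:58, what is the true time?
For every 60 true minutes, the faulty clock advances 70 minutes, so 1 faulty-clock minute corresponds to 60/70 true minutes.
From 12:15 to 5:58 on the faulty dial is 343 minutes.
True elapsed: 343 x 60/70 = 294 minutes = 4 hours and 54 minutes.
True time: 12:15 + 4 hours and 54 minutes = 5:09.

Final answer: 5:09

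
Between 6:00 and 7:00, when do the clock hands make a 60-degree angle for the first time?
At t minutes past 6:00, the hour hand is at 30 x 6 + 0.5t degrees and the minute hand is at 6t degrees.
The smaller angle between them is 60 degrees when |30H - 5.5t| = 60 or |30H - 5.5t| = 300.
With H = 6, solve 30 x 6 - 5.5t = +/- target for each target:
  t = (30 x 6 - 60) / 5.5 = 21.82
  t = (30 x 6 + 60) / 5.5 = 43.64
  t = (30 x 6 - 300) / 5.5 = -21.82 (outside (0, 60))
  t = (30 x 6 + 300) / 5.5 = 87.27 (outside (0, 60))
Valid solutions in (0, 60): {21.82, 43.64} minutes.
The first occurrence is t = 21.82 minutes.
The hands form a 60-degree angle at 21.82 minutes past 6:00.

Final answer: 21.82 minutes past 6:00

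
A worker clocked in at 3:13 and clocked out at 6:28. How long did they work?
From 3:13 to 6:28:
(6 x 60 + 28) - (3 x 60 + 13) = 388 - 193 = 195 minutes
= 3 hours and 15 minutes

Final answer: 3 hours and 15 minutes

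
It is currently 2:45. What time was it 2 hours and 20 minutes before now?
Starting time: 2:45 = 165 total minutes past 12:00
Subtracting: 2 hours and 20 minutes = 140 minutes
165 - 140 = 25 minutes
= 25 minutes past 12:00 = 12:25

Final answer: 12:25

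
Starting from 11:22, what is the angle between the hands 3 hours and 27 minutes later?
First find the time 3 hours and 27 minutes after 11:22.
Total minutes: 11 x 60 + 22 + 3 x 60 + 27 = 889.
889 mod 720 = 169 minutes = 2:49.
Now compute the angle at 2:49:
Hour hand: 2 x 30 + 49 x 0.5 = 84.5 degrees
Minute hand: 49 x 6 = 294 degrees
Difference: |84.5 - 294| = 209.5 degrees
Smaller angle: 360 - 209.5 = 150.5 degrees

Final answer: 150.5 degrees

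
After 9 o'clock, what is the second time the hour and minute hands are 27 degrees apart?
At t minutes past 9:00, the hour hand is at 30 x 9 + 0.5t degrees and the minute hand is at 6t degrees.
The smaller angle between them is 27 degrees when |30H - 5.5t| = 27 or |30H - 5.5t| = 333.
With H = 9, solve 30 x 9 - 5.5t = +/- target for each target:
  t = (30 x 9 - 27) / 5.5 = 44.18
  t = (30 x 9 + 27) / 5.5 = 54
  t = (30 x 9 - 333) / 5.5 = -11.45 (outside (0, 60))
  t = (30 x 9 + 333) / 5.5 = 109.64 (outside (0, 60))
Valid solutions in (0, 60): {44.18, 54} minutes.
The second occurrence is t = 54 minutes.
The hands form a 27-degree angle at 54 minutes past 9:00.

Final answer: 54 minutes past 9:00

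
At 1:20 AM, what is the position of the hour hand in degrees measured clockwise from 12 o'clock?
The hour hand moves 30 degrees per hour and 0.5 degrees per minute.
At 1:20: (1) x 30 + 20 x 0.5 = 30 + 10 = 40 degrees

Final answer: 40 degrees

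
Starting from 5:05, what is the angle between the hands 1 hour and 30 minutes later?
First find the time 1 hour and 30 minutes after 5:05.
Total minutes: 5 x 60 + 5 + 1 x 60 + 30 = 395.
395 mod 720 = 395 minutes = 6:35.
Now compute the angle at 6:35:
Hour hand: 6 x 30 + 35 x 0.5 = 197.5 degrees
Minute hand: 35 x 6 = 210 degrees
Difference: |197.5 - 210| = 12.5 degrees
The angle is 12.5 degrees

Final answer: 12.5 degrees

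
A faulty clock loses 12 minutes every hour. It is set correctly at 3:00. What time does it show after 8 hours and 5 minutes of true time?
For every 60 true minutes, the faulty clock advances 60 - 12 = 48 minutes.
True elapsed: 8 hours and 5 minutes = 485 minutes.
Faulty clock advances: 485 x 48/60 = 388 minutes (drift: 97 minutes behind).
Shown time: 3:00 + 388 minutes = 9:28.

Final answer: 9:28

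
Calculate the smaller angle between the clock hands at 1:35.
Hour hand position: 1 x 30 + 35 x 0.5 = 47.5 degrees
Minute hand position: 35 x 6 = 210 degrees
Difference: |47.5 - 210| = 162.5 degrees
The angle between the hands is 162.5 degrees

Final answer: 162.5 degrees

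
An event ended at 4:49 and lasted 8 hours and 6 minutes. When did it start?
Starting time: 4:49 = 289 total minutes past 12:00
Subtracting: 8 hours and 6 minutes = 486 minutes
289 - 486 = -197 (negative, add 12 hours = 720) = 523 minutes
= 8 hours and 43 minutes past 12:00 = 8:43

Final answer: 8:43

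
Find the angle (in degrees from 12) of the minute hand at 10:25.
The minute hand moves 6 degrees per minute.
At 10:25: 25 x 6 = 150 degrees

Final answer: 150 degrees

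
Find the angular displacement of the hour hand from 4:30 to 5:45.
The hour hand moves 0.5 degrees per minute.
Time elapsed: 5:45 - 4:30 = 75 minutes
Angular displacement: 75 x 0.5 = 37.5 degrees

Final answer: 37.5 degrees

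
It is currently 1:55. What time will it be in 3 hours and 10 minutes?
Starting time: 1:55
Adding 10 minutes to 55 minutes: 55 + 10 = 65 minutes = 1 hour and 5 minutes
Adding 3 hours: 1 + 3 + 1 (carry) = 5
Final time: 5:05

Final answer: 5:05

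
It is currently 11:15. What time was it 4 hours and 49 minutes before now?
Starting time: 11:15 = 675 total minutes past 12:00
Subtracting: 4 hours and 49 minutes = 289 minutes
675 - 289 = 386 minutes
= 6 hours and 26 minutes past 12:00 = 6:26

Final answer: 6:26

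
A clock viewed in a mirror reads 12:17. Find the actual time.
Reflection across the vertical (12-6) axis maps a hand at angle A degrees to (360 - A) degrees, which sends a reading of T minutes past 12:00 to (720 - T) minutes past 12:00.
Mirror reads 12:17 = 17 minutes past 12:00.
Actual time: (720 - 17) mod 720 = 703 minutes = 11:43.

Final answer: 11:43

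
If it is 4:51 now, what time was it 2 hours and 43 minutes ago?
Starting time: 4:51 = 291 total minutes past 12:00
Subtracting: 2 hours and 43 minutes = 163 minutes
291 - 163 = 128 minutes
= 2 hours and 8 minutes past 12:00 = 2:08

Final answer: 2:08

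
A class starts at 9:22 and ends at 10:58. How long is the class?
From 9:22 to 10:58:
(10 x 60 + 58) - (9 x 60 + 22) = 658 - 562 = 96 minutes
= 1 hour and 36 minutes

Final answer: 1 hour and 36 minutes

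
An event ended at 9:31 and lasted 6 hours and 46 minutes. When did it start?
Starting time: 9:31 = 571 total minutes past 12:00
Subtracting: 6 hours and 46 minutes = 406 minutes
571 - 406 = 165 minutes
= 2 hours and 45 minutes past 12:00 = 2:45

Final answer: 2:45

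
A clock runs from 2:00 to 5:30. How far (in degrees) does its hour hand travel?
The hour hand moves 0.5 degrees per minute.
Time elapsed: 5:30 - 2:00 = 210 minutes
Angular displacement: 210 x 0.5 = 105 degrees

Final answer: 105 degrees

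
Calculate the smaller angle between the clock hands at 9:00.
Hour hand position: 9 x 30 + 0 x 0.5 = 270 degrees
Minute hand position: 0 x 6 = 0 degrees
Difference: |270 - 0| = 270 degrees
Since 270 > 180, the smaller angle is 360 - 270 = 90 degrees

Final answer: 90 degrees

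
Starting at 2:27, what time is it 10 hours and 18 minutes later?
Starting time: 2:27
Adding 18 minutes to 27 minutes: 27 + 18 = 45 minutes
Adding 10 hours: 2 + 10 = 12
Final time: 12:45

Final answer: 12:45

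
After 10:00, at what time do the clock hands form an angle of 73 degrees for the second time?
At t minutes past 10:00, the hour hand is at 30 x 10 + 0.5t degrees and the minute hand is at 6t degrees.
The smaller angle between them is 73 degrees when |30H - 5.5t| = 73 or |30H - 5.5t| = 287.
With H = 10, solve 30 x 10 - 5.5t = +/- target for each target:
  t = (30 x 10 - 73) / 5.5 = 41.27
  t = (30 x 10 + 73) / 5.5 = 67.82 (outside (0, 60))
  t = (30 x 10 - 287) / 5.5 = 2.36
  t = (30 x 10 + 287) / 5.5 = 106.73 (outside (0, 60))
Valid solutions in (0, 60): {2.36, 41.27} minutes.
The second occurrence is t = 41.27 minutes.
The hands form a 73-degree angle at 41.27 minutes past 10:00.

Final answer: 41.27 minutes past 10:00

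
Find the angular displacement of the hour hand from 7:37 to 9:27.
The hour hand moves 0.5 degrees per minute.
Time elapsed: 9:27 - 7:37 = 110 minutes
Angular displacement: 110 x 0.5 = 55 degrees

Final answer: 55 degrees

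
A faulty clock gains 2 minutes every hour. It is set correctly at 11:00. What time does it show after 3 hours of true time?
For every 60 true minutes, the faulty clock advances 60 + 2 = 62 minutes.
True elapsed: 3 hours = 180 minutes.
Faulty clock advances: 180 x 62/60 = 186 minutes (drift: 6 minutes ahead).
Shown time: 11:00 + 186 minutes = 2:06.

Final answer: 2:06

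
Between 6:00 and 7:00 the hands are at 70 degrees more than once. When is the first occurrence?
At t minutes past 6:00, the hour hand is at 30 x 6 + 0.5t degrees and the minute hand is at 6t degrees.
The smaller angle between them is 70 degrees when |30H - 5.5t| = 70 or |30H - 5.5t| = 290.
With H = 6, solve 30 x 6 - 5.5t = +/- target for each target:
  t = (30 x 6 - 70) / 5.5 = 20
  t = (30 x 6 + 70) / 5.5 = 45.45
  t = (30 x 6 - 290) / 5.5 = -20 (outside (0, 60))
  t = (30 x 6 + 290) / 5.5 = 85.45 (outside (0, 60))
Valid solutions in (0, 60): {20, 45.45} minutes.
The first occurrence is t = 20 minutes.
The hands form a 70-degree angle at 20 minutes past 6:00.

Final answer: 20 minutes past 6:00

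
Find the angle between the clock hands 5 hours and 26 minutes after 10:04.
First find the time 5 hours and 26 minutes after 10:04.
Total minutes: 10 x 60 + 4 + 5 x 60 + 26 = 930.
930 mod 720 = 210 minutes = 3:30.
Now compute the angle at 3:30:
Hour hand: 3 x 30 + 30 x 0.5 = 105 degrees
Minute hand: 30 x 6 = 180 degrees
Difference: |105 - 180| = 75 degrees
The angle is 75 degrees

Final answer: 75 degrees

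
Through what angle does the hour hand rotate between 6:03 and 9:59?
The hour hand moves 0.5 degrees per minute.
Time elapsed: 9:59 - 6:03 = 236 minutes
Angular displacement: 236 x 0.5 = 118 degrees

Final answer: 118 degrees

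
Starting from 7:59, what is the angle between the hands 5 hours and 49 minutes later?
First find the time 5 hours and 49 minutes after 7:59.
Total minutes: 7 x 60 + 59 + 5 x 60 + 49 = 828.
828 mod 720 = 108 minutes = 1:48.
Now compute the angle at 1:48:
Hour hand: 1 x 30 + 48 x 0.5 = 54 degrees
Minute hand: 48 x 6 = 288 degrees
Difference: |54 - 288| = 234 degrees
Smaller angle: 360 - 234 = 126 degrees

Final answer: 126 degrees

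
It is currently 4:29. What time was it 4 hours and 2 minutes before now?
Starting time: 4:29 = 269 total minutes past 12:00
Subtracting: 4 hours and 2 minutes = 242 minutes
269 - 242 = 27 minutes
= 27 minutes past 12:00 = 12:27

Final answer: 12:27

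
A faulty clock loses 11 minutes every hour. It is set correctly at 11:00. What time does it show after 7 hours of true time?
For every 60 true minutes, the faulty clock advances 60 - 11 = 49 minutes.
True elapsed: 7 hours = 420 minutes.
Faulty clock advances: 420 x 49/60 = 343 minutes (drift: 77 minutes behind).
Shown time: 11:00 + 343 minutes = 4:43.

Final answer: 4:43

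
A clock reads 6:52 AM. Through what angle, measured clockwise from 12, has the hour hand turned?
The hour hand moves 30 degrees per hour and 0.5 degrees per minute.
At 6:52: (6) x 30 + 52 x 0.5 = 180 + 26 = 206 degrees

Final answer: 206 degrees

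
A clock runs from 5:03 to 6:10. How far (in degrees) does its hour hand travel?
The hour hand moves 0.5 degrees per minute.
Time elapsed: 6:10 - 5:03 = 67 minutes
Angular displacement: 67 x 0.5 = 33.5 degrees

Final answer: 33.5 degrees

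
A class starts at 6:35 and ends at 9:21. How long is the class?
From 6:35 to 9:21:
(9 x 60 + 21) - (6 x 60 + 35) = 561 - 395 = 166 minutes
= 2 hours and 46 minutes

Final answer: 2 hours and 46 minutes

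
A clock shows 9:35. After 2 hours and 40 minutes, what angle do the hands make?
First find the time 2 hours and 40 minutes after 9:35.
Total minutes: 9 x 60 + 35 + 2 x 60 + 40 = 735.
735 mod 720 = 15 minutes = 12:15.
Now compute the angle at 12:15:
Hour hand: 0 x 30 + 15 x 0.5 = 7.5 degrees
Minute hand: 15 x 6 = 90 degrees
Difference: |7.5 - 90| = 82.5 degrees
The angle is 82.5 degrees

Final answer: 82.5 degrees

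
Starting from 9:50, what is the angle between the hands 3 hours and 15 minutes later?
First find the time 3 hours and 15 minutes after 9:50.
Total minutes: 9 x 60 + 50 + 3 x 60 + 15 = 785.
785 mod 720 = 65 minutes = 1:05.
Now compute the angle at 1:05:
Hour hand: 1 x 30 + 5 x 0.5 = 32.5 degrees
Minute hand: 5 x 6 = 30 degrees
Difference: |32.5 - 30| = 2.5 degrees
The angle is 2.5 degrees

Final answer: 2.5 degrees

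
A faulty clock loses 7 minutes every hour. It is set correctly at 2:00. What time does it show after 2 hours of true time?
For every 60 true minutes, the faulty clock advances 60 - 7 = 53 minutes.
True elapsed: 2 hours = 120 minutes.
Faulty clock advances: 120 x 53/60 = 106 minutes (drift: 14 minutes behind).
Shown time: 2:00 + 106 minutes = 3:46.

Final answer: 3:46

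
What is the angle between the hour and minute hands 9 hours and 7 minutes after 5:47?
First find the time 9 hours and 7 minutes after 5:47.
Total minutes: 5 x 60 + 47 + 9 x 60 + 7 = 894.
894 mod 720 = 174 minutes = 2:54.
Now compute the angle at 2:54:
Hour hand: 2 x 30 + 54 x 0.5 = 87 degrees
Minute hand: 54 x 6 = 324 degrees
Difference: |87 - 324| = 237 degrees
Smaller angle: 360 - 237 = 123 degrees

Final answer: 123 degrees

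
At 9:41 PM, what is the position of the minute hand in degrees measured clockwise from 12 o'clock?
The minute hand moves 6 degrees per minute.
At 9:41: 41 x 6 = 246 degrees

Final answer: 246 degrees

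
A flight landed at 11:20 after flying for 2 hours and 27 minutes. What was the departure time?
Starting time: 11:20 = 680 total minutes past 12:00
Subtracting: 2 hours and 27 minutes = 147 minutes
680 - 147 = 533 minutes
= 8 hours and 53 minutes past 12:00 = 8:53

Final answer: 8:53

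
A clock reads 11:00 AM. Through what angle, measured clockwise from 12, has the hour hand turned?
The hour hand moves 30 degrees per hour and 0.5 degrees per minute.
At 11:00: (11) x 30 + 0 x 0.5 = 330 + 0 = 330 degrees

Final answer: 330 degrees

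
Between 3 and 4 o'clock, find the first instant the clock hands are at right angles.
At t minutes past 3:00, the hour hand is at 30 x 3 + 0.5t degrees and the minute hand is at 6t degrees.
The smaller angle between them is 90 degrees when |30H - 5.5t| = 90 or |30H - 5.5t| = 270.
With H = 3, solve 30 x 3 - 5.5t = +/- target for each target:
  t = (30 x 3 - 90) / 5.5 = 0 (outside (0, 60))
  t = (30 x 3 + 90) / 5.5 = 32.73
  t = (30 x 3 - 270) / 5.5 = -32.73 (outside (0, 60))
  t = (30 x 3 + 270) / 5.5 = 65.45 (outside (0, 60))
Valid solutions in (0, 60): {32.73} minutes.
First occurrence: t = 32.73 minutes.
The hands are at right angles at 32.73 minutes past 3:00.

Final answer: 32.73 minutes past 3:00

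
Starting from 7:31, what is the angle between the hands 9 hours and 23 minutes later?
First find the time 9 hours and 23 minutes after 7:31.
Total minutes: 7 x 60 + 31 + 9 x 60 + 23 = 1014.
1014 mod 720 = 294 minutes = 4:54.
Now compute the angle at 4:54:
Hour hand: 4 x 30 + 54 x 0.5 = 147 degrees
Minute hand: 54 x 6 = 324 degrees
Difference: |147 - 324| = 177 degrees
The angle is 177 degrees

Final answer: 177 degrees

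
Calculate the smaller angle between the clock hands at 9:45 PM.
Hour hand position: 9 x 30 + 45 x 0.5 = 292.5 degrees
Minute hand position: 45 x 6 = 270 degrees
Difference: |292.5 - 270| = 22.5 degrees
The angle between the hands is 22.5 degrees

Final answer: 22.5 degrees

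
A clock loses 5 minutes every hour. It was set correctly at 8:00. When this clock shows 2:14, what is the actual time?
For every 60 true minutes, the faulty clock advances 55 minutes, so 1 faulty-clock minute corresponds to 60/55 true minutes.
From 8:00 to 2:14 on the faulty dial is 374 minutes.
True elapsed: 374 x 60/55 = 408 minutes = 6 hours and 48 minutes.
True time: 8:00 + 6 hours and 48 minutes = 2:48.

Final answer: 2:48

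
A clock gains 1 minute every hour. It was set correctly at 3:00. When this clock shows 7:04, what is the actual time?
For every 60 true minutes, the faulty clock advances 61 minutes, so 1 faulty-clock minute corresponds to 60/61 true minutes.
From 3:00 to 7:04 on the faulty dial is 244 minutes.
True elapsed: 244 x 60/61 = 240 minutes = 4 hours.
True time: 3:00 + 4 hours = 7:00.

Final answer: 7:00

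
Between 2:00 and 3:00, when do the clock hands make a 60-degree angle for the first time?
At t minutes past 2:00, the hour hand is at 30 x 2 + 0.5t degrees and the minute hand is at 6t degrees.
The smaller angle between them is 60 degrees when |30H - 5.5t| = 60 or |30H - 5.5t| = 300.
With H = 2, solve 30 x 2 - 5.5t = +/- target for each target:
  t = (30 x 2 - 60) / 5.5 = 0 (outside (0, 60))
  t = (30 x 2 + 60) / 5.5 = 21.82
  t = (30 x 2 - 300) / 5.5 = -43.64 (outside (0, 60))
  t = (30 x 2 + 300) / 5.5 = 65.45 (outside (0, 60))
Valid solutions in (0, 60): {21.82} minutes.
The first occurrence is t = 21.82 minutes.
The hands form a 60-degree angle at 21.82 minutes past 2:00.

Final answer: 21.82 minutes past 2:00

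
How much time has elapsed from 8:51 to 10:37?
From 8:51 to 10:37:
(10 x 60 + 37) - (8 x 60 + 51) = 637 - 531 = 106 minutes
= 1 hour and 46 minutes

Final answer: 1 hour and 46 minutes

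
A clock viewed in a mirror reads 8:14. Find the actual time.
Reflection across the vertical (12-6) axis maps a hand at angle A degrees to (360 - A) degrees, which sends a reading of T minutes past 12:00 to (720 - T) minutes past 12:00.
Mirror reads 8:14 = 494 minutes past 12:00.
Actual time: (720 - 494) mod 720 = 226 minutes = 3:46.

Final answer: 3:46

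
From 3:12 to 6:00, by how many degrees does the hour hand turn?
The hour hand moves 0.5 degrees per minute.
Time elapsed: 6:00 - 3:12 = 168 minutes
Angular displacement: 168 x 0.5 = 84 degrees

Final answer: 84 degrees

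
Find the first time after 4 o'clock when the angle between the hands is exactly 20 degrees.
At t minutes past 4:00, the hour hand is at 30 x 4 + 0.5t degrees and the minute hand is at 6t degrees.
The smaller angle between them is 20 degrees when |30H - 5.5t| = 20 or |30H - 5.5t| = 340.
With H = 4, solve 30 x 4 - 5.5t = +/- target for each target:
  t = (30 x 4 - 20) / 5.5 = 18.18
  t = (30 x 4 + 20) / 5.5 = 25.45
  t = (30 x 4 - 340) / 5.5 = -40 (outside (0, 60))
  t = (30 x 4 + 340) / 5.5 = 83.64 (outside (0, 60))
Valid solutions in (0, 60): {18.18, 25.45} minutes.
The first occurrence is t = 18.18 minutes.
The hands form a 20-degree angle at 18.18 minutes past 4:00.

Final answer: 18.18 minutes past 4:00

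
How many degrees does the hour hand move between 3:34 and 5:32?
The hour hand moves 0.5 degrees per minute.
Time elapsed: 5:32 - 3:34 = 118 minutes
Angular displacement: 118 x 0.5 = 59 degrees

Final answer: 59 degrees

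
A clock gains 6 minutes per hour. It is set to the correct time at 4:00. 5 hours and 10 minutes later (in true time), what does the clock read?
For every 60 true minutes, the faulty clock advances 60 + 6 = 66 minutes.
True elapsed: 5 hours and 10 minutes = 310 minutes.
Faulty clock advances: 310 x 66/60 = 341 minutes (drift: 31 minutes ahead).
Shown time: 4:00 + 341 minutes = 9:41.

Final answer: 9:41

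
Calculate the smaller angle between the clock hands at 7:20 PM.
Hour hand position: 7 x 30 + 20 x 0.5 = 220 degrees
Minute hand position: 20 x 6 = 120 degrees
Difference: |220 - 120| = 100 degrees
The angle between the hands is 100 degrees

Final answer: 100 degrees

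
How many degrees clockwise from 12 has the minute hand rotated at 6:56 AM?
The minute hand moves 6 degrees per minute.
At 6:56: 56 x 6 = 336 degrees

Final answer: 336 degrees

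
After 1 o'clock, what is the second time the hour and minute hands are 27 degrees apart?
At t minutes past 1:00, the hour hand is at 30 x 1 + 0.5t degrees and the minute hand is at 6t degrees.
The smaller angle between them is 27 degrees when |30H - 5.5t| = 27 or |30H - 5.5t| = 333.
With H = 1, solve 30 x 1 - 5.5t = +/- target for each target:
  t = (30 x 1 - 27) / 5.5 = 0.55
  t = (30 x 1 + 27) / 5.5 = 10.36
  t = (30 x 1 - 333) / 5.5 = -55.09 (outside (0, 60))
  t = (30 x 1 + 333) / 5.5 = 66 (outside (0, 60))
Valid solutions in (0, 60): {0.55, 10.36} minutes.
The second occurrence is t = 10.36 minutes.
The hands form a 27-degree angle at 10.36 minutes past 1:00.

Final answer: 10.36 minutes past 1:00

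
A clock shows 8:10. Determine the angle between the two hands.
Hour hand position: 8 x 30 + 10 x 0.5 = 245 degrees
Minute hand position: 10 x 6 = 60 degrees
Difference: |245 - 60| = 185 degrees
Since 185 > 180, the smaller angle is 360 - 185 = 175 degrees

Final answer: 175 degrees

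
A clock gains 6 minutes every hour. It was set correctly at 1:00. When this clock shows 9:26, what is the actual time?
For every 60 true minutes, the faulty clock advances 66 minutes, so 1 faulty-clock minute corresponds to 60/66 true minutes.
From 1:00 to 9:26 on the faulty dial is 506 minutes.
True elapsed: 506 x 60/66 = 460 minutes = 7 hours and 40 minutes.
True time: 1:00 + 7 hours and 40 minutes = 8:40.

Final answer: 8:40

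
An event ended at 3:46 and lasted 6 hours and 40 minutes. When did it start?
Starting time: 3:46 = 226 total minutes past 12:00
Subtracting: 6 hours and 40 minutes = 400 minutes
226 - 400 = -174 (negative, add 12 hours = 720) = 546 minutes
= 9 hours and 6 minutes past 12:00 = 9:06

Final answer: 9:06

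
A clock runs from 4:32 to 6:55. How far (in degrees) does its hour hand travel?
The hour hand moves 0.5 degrees per minute.
Time elapsed: 6:55 - 4:32 = 143 minutes
Angular displacement: 143 x 0.5 = 71.5 degrees

Final answer: 71.5 degrees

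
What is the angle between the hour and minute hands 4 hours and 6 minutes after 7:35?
First find the time 4 hours and 6 minutes after 7:35.
Total minutes: 7 x 60 + 35 + 4 x 60 + 6 = 701.
701 mod 720 = 701 minutes = 11:41.
Now compute the angle at 11:41:
Hour hand: 11 x 30 + 41 x 0.5 = 350.5 degrees
Minute hand: 41 x 6 = 246 degrees
Difference: |350.5 - 246| = 104.5 degrees
The angle is 104.5 degrees

Final answer: 104.5 degrees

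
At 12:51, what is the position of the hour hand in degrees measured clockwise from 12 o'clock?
The hour hand moves 30 degrees per hour and 0.5 degrees per minute.
At 12:51: (0) x 30 + 51 x 0.5 = 0 + 25.5 = 25.5 degrees

Final answer: 25.5 degrees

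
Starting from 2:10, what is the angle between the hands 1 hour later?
First find the time 1 hour after 2:10.
Total minutes: 2 x 60 + 10 + 1 x 60 + 0 = 190.
190 mod 720 = 190 minutes = 3:10.
Now compute the angle at 3:10:
Hour hand: 3 x 30 + 10 x 0.5 = 95 degrees
Minute hand: 10 x 6 = 60 degrees
Difference: |95 - 60| = 35 degrees
The angle is 35 degrees

Final answer: 35 degrees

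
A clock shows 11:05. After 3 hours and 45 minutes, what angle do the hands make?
First find the time 3 hours and 45 minutes after 11:05.
Total minutes: 11 x 60 + 5 + 3 x 60 + 45 = 890.
890 mod 720 = 170 minutes = 2:50.
Now compute the angle at 2:50:
Hour hand: 2 x 30 + 50 x 0.5 = 85 degrees
Minute hand: 50 x 6 = 300 degrees
Difference: |85 - 300| = 215 degrees
Smaller angle: 360 - 215 = 145 degrees

Final answer: 145 degrees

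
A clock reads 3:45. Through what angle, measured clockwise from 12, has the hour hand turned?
The hour hand moves 30 degrees per hour and 0.5 degrees per minute.
At 3:45: (3) x 30 + 45 x 0.5 = 90 + 22.5 = 112.5 degrees

Final answer: 112.5 degrees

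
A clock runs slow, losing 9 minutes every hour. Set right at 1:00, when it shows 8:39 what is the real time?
For every 60 true minutes, the faulty clock advances 51 minutes, so 1 faulty-clock minute corresponds to 60/51 true minutes.
From 1:00 to 8:39 on the faulty dial is 459 minutes.
True elapsed: 459 x 60/51 = 540 minutes = 9 hours.
True time: 1:00 + 9 hours = 10:00.

Final answer: 10:00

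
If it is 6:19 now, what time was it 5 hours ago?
Starting time: 6:19 = 379 total minutes past 12:00
Subtracting: 5 hours = 300 minutes
379 - 300 = 79 minutes
= 1 hour and 19 minutes past 12:00 = 1:19

Final answer: 1:19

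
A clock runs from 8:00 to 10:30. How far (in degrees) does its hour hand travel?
The hour hand moves 0.5 degrees per minute.
Time elapsed: 10:30 - 8:00 = 150 minutes
Angular displacement: 150 x 0.5 = 75 degrees

Final answer: 75 degrees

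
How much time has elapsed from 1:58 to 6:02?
From 1:58 to 6:02:
(6 x 60 + 2) - (1 x 60 + 58) = 362 - 118 = 244 minutes
= 4 hours and 4 minutes

Final answer: 4 hours and 4 minutes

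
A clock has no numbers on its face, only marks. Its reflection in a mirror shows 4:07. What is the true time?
Reflection across the vertical (12-6) axis maps a hand at angle A degrees to (360 - A) degrees, which sends a reading of T minutes past 12:00 to (720 - T) minutes past 12:00.
Mirror reads 4:07 = 247 minutes past 12:00.
Actual time: (720 - 247) mod 720 = 473 minutes = 7:53.

Final answer: 7:53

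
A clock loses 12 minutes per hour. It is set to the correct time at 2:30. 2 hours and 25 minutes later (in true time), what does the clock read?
For every 60 true minutes, the faulty clock advances 60 - 12 = 48 minutes.
True elapsed: 2 hours and 25 minutes = 145 minutes.
Faulty clock advances: 145 x 48/60 = 116 minutes (drift: 29 minutes behind).
Shown time: 2:30 + 116 minutes = 4:26.

Final answer: 4:26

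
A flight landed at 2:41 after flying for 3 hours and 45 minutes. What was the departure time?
Starting time: 2:41 = 161 total minutes past 12:00
Subtracting: 3 hours and 45 minutes = 225 minutes
161 - 225 = -64 (negative, add 12 hours = 720) = 656 minutes
= 10 hours and 56 minutes past 12:00 = 10:56

Final answer: 10:56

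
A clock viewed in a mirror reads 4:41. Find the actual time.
Reflection across the vertical (12-6) axis maps a hand at angle A degrees to (360 - A) degrees, which sends a reading of T minutes past 12:00 to (720 - T) minutes past 12:00.
Mirror reads 4:41 = 281 minutes past 12:00.
Actual time: (720 - 281) mod 720 = 439 minutes = 7:19.

Final answer: 7:19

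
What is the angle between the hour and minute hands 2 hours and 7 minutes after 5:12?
First find the time 2 hours and 7 minutes after 5:12.
Total minutes: 5 x 60 + 12 + 2 x 60 + 7 = 439.
439 mod 720 = 439 minutes = 7:19.
Now compute the angle at 7:19:
Hour hand: 7 x 30 + 19 x 0.5 = 219.5 degrees
Minute hand: 19 x 6 = 114 degrees
Difference: |219.5 - 114| = 105.5 degrees
The angle is 105.5 degrees

Final answer: 105.5 degrees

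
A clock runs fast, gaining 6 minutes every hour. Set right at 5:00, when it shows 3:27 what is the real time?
For every 60 true minutes, the faulty clock advances 66 minutes, so 1 faulty-clock minute corresponds to 60/66 true minutes.
From 5:00 to 3:27 on the faulty dial is 627 minutes.
True elapsed: 627 x 60/66 = 570 minutes = 9 hours and 30 minutes.
True time: 5:00 + 9 hours and 30 minutes = 2:30.

Final answer: 2:30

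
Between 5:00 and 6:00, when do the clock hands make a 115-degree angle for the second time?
At t minutes past 5:00, the hour hand is at 30 x 5 + 0.5t degrees and the minute hand is at 6t degrees.
The smaller angle between them is 115 degrees when |30H - 5.5t| = 115 or |30H - 5.5t| = 245.
With H = 5, solve 30 x 5 - 5.5t = +/- target for each target:
  t = (30 x 5 - 115) / 5.5 = 6.36
  t = (30 x 5 + 115) / 5.5 = 48.18
  t = (30 x 5 - 245) / 5.5 = -17.27 (outside (0, 60))
  t = (30 x 5 + 245) / 5.5 = 71.82 (outside (0, 60))
Valid solutions in (0, 60): {6.36, 48.18} minutes.
The second occurrence is t = 48.18 minutes.
The hands form a 115-degree angle at 48.18 minutes past 5:00.

Final answer: 48.18 minutes past 5:00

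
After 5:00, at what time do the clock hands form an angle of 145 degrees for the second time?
At t minutes past 5:00, the hour hand is at 30 x 5 + 0.5t degrees and the minute hand is at 6t degrees.
The smaller angle between them is 145 degrees when |30H - 5.5t| = 145 or |30H - 5.5t| = 215.
With H = 5, solve 30 x 5 - 5.5t = +/- target for each target:
  t = (30 x 5 - 145) / 5.5 = 0.91
  t = (30 x 5 + 145) / 5.5 = 53.64
  t = (30 x 5 - 215) / 5.5 = -11.82 (outside (0, 60))
  t = (30 x 5 + 215) / 5.5 = 66.36 (outside (0, 60))
Valid solutions in (0, 60): {0.91, 53.64} minutes.
The second occurrence is t = 53.64 minutes.
The hands form a 145-degree angle at 53.64 minutes past 5:00.

Final answer: 53.64 minutes past 5:00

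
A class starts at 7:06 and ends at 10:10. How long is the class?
From 7:06 to 10:10:
(10 x 60 + 10) - (7 x 60 + 6) = 610 - 426 = 184 minutes
= 3 hours and 4 minutes

Final answer: 3 hours and 4 minutes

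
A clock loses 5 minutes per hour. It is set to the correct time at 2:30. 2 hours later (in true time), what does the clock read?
For every 60 true minutes, the faulty clock advances 60 - 5 = 55 minutes.
True elapsed: 2 hours = 120 minutes.
Faulty clock advances: 120 x 55/60 = 110 minutes (drift: 10 minutes behind).
Shown time: 2:30 + 110 minutes = 4:20.

Final answer: 4:20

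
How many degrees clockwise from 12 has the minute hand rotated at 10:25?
The minute hand moves 6 degrees per minute.
At 10:25: 25 x 6 = 150 degrees

Final answer: 150 degrees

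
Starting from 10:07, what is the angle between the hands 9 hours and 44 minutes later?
First find the time 9 hours and 44 minutes after 10:07.
Total minutes: 10 x 60 + 7 + 9 x 60 + 44 = 1191.
1191 mod 720 = 471 minutes = 7:51.
Now compute the angle at 7:51:
Hour hand: 7 x 30 + 51 x 0.5 = 235.5 degrees
Minute hand: 51 x 6 = 306 degrees
Difference: |235.5 - 306| = 70.5 degrees
The angle is 70.5 degrees

Final answer: 70.5 degrees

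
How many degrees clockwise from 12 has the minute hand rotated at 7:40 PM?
The minute hand moves 6 degrees per minute.
At 7:40: 40 x 6 = 240 degrees

Final answer: 240 degrees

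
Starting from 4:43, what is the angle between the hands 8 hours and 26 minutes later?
First find the time 8 hours and 26 minutes after 4:43.
Total minutes: 4 x 60 + 43 + 8 x 60 + 26 = 789.
789 mod 720 = 69 minutes = 1:09.
Now compute the angle at 1:09:
Hour hand: 1 x 30 + 9 x 0.5 = 34.5 degrees
Minute hand: 9 x 6 = 54 degrees
Difference: |34.5 - 54| = 19.5 degrees
The angle is 19.5 degrees

Final answer: 19.5 degrees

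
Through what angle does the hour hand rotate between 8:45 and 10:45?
The hour hand moves 0.5 degrees per minute.
Time elapsed: 10:45 - 8:45 = 120 minutes
Angular displacement: 120 x 0.5 = 60 degrees

Final answer: 60 degrees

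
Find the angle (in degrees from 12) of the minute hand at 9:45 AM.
The minute hand moves 6 degrees per minute.
At 9:45: 45 x 6 = 270 degrees

Final answer: 270 degrees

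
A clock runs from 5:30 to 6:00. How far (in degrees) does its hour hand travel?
The hour hand moves 0.5 degrees per minute.
Time elapsed: 6:00 - 5:30 = 30 minutes
Angular displacement: 30 x 0.5 = 15 degrees

Final answer: 15 degrees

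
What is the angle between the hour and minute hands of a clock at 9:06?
Hour hand position: 9 x 30 + 6 x 0.5 = 273 degrees
Minute hand position: 6 x 6 = 36 degrees
Difference: |273 - 36| = 237 degrees
Since 237 > 180, the smaller angle is 360 - 237 = 123 degrees

Final answer: 123 degrees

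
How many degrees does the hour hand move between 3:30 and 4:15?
The hour hand moves 0.5 degrees per minute.
Time elapsed: 4:15 - 3:30 = 45 minutes
Angular displacement: 45 x 0.5 = 22.5 degrees

Final answer: 22.5 degrees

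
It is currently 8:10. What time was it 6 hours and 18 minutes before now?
Starting time: 8:10 = 490 total minutes past 12:00
Subtracting: 6 hours and 18 minutes = 378 minutes
490 - 378 = 112 minutes
= 1 hour and 52 minutes past 12:00 = 1:52

Final answer: 1:52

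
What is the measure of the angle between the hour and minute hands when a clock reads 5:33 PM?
Hour hand position: 5 x 30 + 33 x 0.5 = 166.5 degrees
Minute hand position: 33 x 6 = 198 degrees
Difference: |166.5 - 198| = 31.5 degrees
The angle between the hands is 31.5 degrees

Final answer: 31.5 degrees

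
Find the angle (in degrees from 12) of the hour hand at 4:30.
The hour hand moves 30 degrees per hour and 0.5 degrees per minute.
At 4:30: (4) x 30 + 30 x 0.5 = 120 + 15 = 135 degrees

Final answer: 135 degrees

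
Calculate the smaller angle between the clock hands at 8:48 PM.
Hour hand position: 8 x 30 + 48 x 0.5 = 264 degrees
Minute hand position: 48 x 6 = 288 degrees
Difference: |264 - 288| = 24 degrees
The angle between the hands is 24 degrees

Final answer: 24 degrees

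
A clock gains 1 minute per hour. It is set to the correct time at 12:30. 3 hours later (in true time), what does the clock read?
For every 60 true minutes, the faulty clock advances 60 + 1 = 61 minutes.
True elapsed: 3 hours = 180 minutes.
Faulty clock advances: 180 x 61/60 = 183 minutes (drift: 3 minutes ahead).
Shown time: 12:30 + 183 minutes = 3:33.

Final answer: 3:33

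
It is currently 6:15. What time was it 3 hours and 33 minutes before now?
Starting time: 6:15 = 375 total minutes past 12:00
Subtracting: 3 hours and 33 minutes = 213 minutes
375 - 213 = 162 minutes
= 2 hours and 42 minutes past 12:00 = 2:42

Final answer: 2:42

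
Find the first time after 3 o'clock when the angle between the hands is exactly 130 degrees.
At t minutes past 3:00, the hour hand is at 30 x 3 + 0.5t degrees and the minute hand is at 6t degrees.
The smaller angle between them is 130 degrees when |30H - 5.5t| = 130 or |30H - 5.5t| = 230.
With H = 3, solve 30 x 3 - 5.5t = +/- target for each target:
  t = (30 x 3 - 130) / 5.5 = -7.27 (outside (0, 60))
  t = (30 x 3 + 130) / 5.5 = 40
  t = (30 x 3 - 230) / 5.5 = -25.45 (outside (0, 60))
  t = (30 x 3 + 230) / 5.5 = 58.18
Valid solutions in (0, 60): {40, 58.18} minutes.
The first occurrence is t = 40 minutes.
The hands form a 130-degree angle at 40 minutes past 3:00.

Final answer: 40 minutes past 3:00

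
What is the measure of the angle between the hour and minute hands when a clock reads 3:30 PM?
Hour hand position: 3 x 30 + 30 x 0.5 = 105 degrees
Minute hand position: 30 x 6 = 180 degrees
Difference: |105 - 180| = 75 degrees
The angle between the hands is 75 degrees

Final answer: 75 degrees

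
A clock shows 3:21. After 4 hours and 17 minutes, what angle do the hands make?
First find the time 4 hours and 17 minutes after 3:21.
Total minutes: 3 x 60 + 21 + 4 x 60 + 17 = 458.
458 mod 720 = 458 minutes = 7:38.
Now compute the angle at 7:38:
Hour hand: 7 x 30 + 38 x 0.5 = 229 degrees
Minute hand: 38 x 6 = 228 degrees
Difference: |229 - 228| = 1 degrees
The angle is 1 degrees

Final answer: 1 degrees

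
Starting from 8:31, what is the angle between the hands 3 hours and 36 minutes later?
First find the time 3 hours and 36 minutes after 8:31.
Total minutes: 8 x 60 + 31 + 3 x 60 + 36 = 727.
727 mod 720 = 7 minutes = 12:07.
Now compute the angle at 12:07:
Hour hand: 0 x 30 + 7 x 0.5 = 3.5 degrees
Minute hand: 7 x 6 = 42 degrees
Difference: |3.5 - 42| = 38.5 degrees
The angle is 38.5 degrees

Final answer: 38.5 degrees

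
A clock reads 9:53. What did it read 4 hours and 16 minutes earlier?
Starting time: 9:53 = 593 total minutes past 12:00
Subtracting: 4 hours and 16 minutes = 256 minutes
593 - 256 = 337 minutes
= 5 hours and 37 minutes past 12:00 = 5:37

Final answer: 5:37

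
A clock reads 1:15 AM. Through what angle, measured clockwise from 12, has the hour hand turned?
The hour hand moves 30 degrees per hour and 0.5 degrees per minute.
At 1:15: (1) x 30 + 15 x 0.5 = 30 + 7.5 = 37.5 degrees

Final answer: 37.5 degrees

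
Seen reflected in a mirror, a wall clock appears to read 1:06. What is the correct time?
Reflection across the vertical (12-6) axis maps a hand at angle A degrees to (360 - A) degrees, which sends a reading of T minutes past 12:00 to (720 - T) minutes past 12:00.
Mirror reads 1:06 = 66 minutes past 12:00.
Actual time: (720 - 66) mod 720 = 654 minutes = 10:54.

Final answer: 10:54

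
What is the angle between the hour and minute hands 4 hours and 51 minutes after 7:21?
First find the time 4 hours and 51 minutes after 7:21.
Total minutes: 7 x 60 + 21 + 4 x 60 + 51 = 732.
732 mod 720 = 12 minutes = 12:12.
Now compute the angle at 12:12:
Hour hand: 0 x 30 + 12 x 0.5 = 6 degrees
Minute hand: 12 x 6 = 72 degrees
Difference: |6 - 72| = 66 degrees
The angle is 66 degrees

Final answer: 66 degrees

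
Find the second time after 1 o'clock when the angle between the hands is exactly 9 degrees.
At t minutes past 1:00, the hour hand is at 30 x 1 + 0.5t degrees and the minute hand is at 6t degrees.
The smaller angle between them is 9 degrees when |30H - 5.5t| = 9 or |30H - 5.5t| = 351.
With H = 1, solve 30 x 1 - 5.5t = +/- target for each target:
  t = (30 x 1 - 9) / 5.5 = 3.82
  t = (30 x 1 + 9) / 5.5 = 7.09
  t = (30 x 1 - 351) / 5.5 = -58.36 (outside (0, 60))
  t = (30 x 1 + 351) / 5.5 = 69.27 (outside (0, 60))
Valid solutions in (0, 60): {3.82, 7.09} minutes.
The second occurrence is t = 7.09 minutes.
The hands form a 9-degree angle at 7.09 minutes past 1:00.

Final answer: 7.09 minutes past 1:00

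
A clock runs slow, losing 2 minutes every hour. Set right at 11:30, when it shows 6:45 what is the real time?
For every 60 true minutes, the faulty clock advances 58 minutes, so 1 faulty-clock minute corresponds to 60/58 true minutes.
From 11:30 to 6:45 on the faulty dial is 435 minutes.
True elapsed: 435 x 60/58 = 450 minutes = 7 hours and 30 minutes.
True time: 11:30 + 7 hours and 30 minutes = 7:00.

Final answer: 7:00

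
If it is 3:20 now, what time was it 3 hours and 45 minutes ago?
Starting time: 3:20 = 200 total minutes past 12:00
Subtracting: 3 hours and 45 minutes = 225 minutes
200 - 225 = -25 (negative, add 12 hours = 720) = 695 minutes
= 11 hours and 35 minutes past 12:00 = 11:35

Final answer: 11:35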